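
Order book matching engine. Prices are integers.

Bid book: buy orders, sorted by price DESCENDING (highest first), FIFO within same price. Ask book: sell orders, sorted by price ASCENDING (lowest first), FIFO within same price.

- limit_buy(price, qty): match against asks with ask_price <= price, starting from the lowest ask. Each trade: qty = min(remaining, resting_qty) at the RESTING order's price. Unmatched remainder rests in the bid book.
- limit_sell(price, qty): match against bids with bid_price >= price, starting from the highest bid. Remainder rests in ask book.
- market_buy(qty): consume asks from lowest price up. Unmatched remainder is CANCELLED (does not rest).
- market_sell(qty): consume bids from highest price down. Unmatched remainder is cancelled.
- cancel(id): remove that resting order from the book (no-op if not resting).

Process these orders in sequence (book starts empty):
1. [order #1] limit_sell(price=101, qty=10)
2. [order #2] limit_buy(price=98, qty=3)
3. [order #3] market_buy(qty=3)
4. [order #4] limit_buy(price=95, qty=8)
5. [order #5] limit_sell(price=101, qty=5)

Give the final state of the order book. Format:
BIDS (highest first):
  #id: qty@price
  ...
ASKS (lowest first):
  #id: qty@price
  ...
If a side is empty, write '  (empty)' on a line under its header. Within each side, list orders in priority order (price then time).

Answer: BIDS (highest first):
  #2: 3@98
  #4: 8@95
ASKS (lowest first):
  #1: 7@101
  #5: 5@101

Derivation:
After op 1 [order #1] limit_sell(price=101, qty=10): fills=none; bids=[-] asks=[#1:10@101]
After op 2 [order #2] limit_buy(price=98, qty=3): fills=none; bids=[#2:3@98] asks=[#1:10@101]
After op 3 [order #3] market_buy(qty=3): fills=#3x#1:3@101; bids=[#2:3@98] asks=[#1:7@101]
After op 4 [order #4] limit_buy(price=95, qty=8): fills=none; bids=[#2:3@98 #4:8@95] asks=[#1:7@101]
After op 5 [order #5] limit_sell(price=101, qty=5): fills=none; bids=[#2:3@98 #4:8@95] asks=[#1:7@101 #5:5@101]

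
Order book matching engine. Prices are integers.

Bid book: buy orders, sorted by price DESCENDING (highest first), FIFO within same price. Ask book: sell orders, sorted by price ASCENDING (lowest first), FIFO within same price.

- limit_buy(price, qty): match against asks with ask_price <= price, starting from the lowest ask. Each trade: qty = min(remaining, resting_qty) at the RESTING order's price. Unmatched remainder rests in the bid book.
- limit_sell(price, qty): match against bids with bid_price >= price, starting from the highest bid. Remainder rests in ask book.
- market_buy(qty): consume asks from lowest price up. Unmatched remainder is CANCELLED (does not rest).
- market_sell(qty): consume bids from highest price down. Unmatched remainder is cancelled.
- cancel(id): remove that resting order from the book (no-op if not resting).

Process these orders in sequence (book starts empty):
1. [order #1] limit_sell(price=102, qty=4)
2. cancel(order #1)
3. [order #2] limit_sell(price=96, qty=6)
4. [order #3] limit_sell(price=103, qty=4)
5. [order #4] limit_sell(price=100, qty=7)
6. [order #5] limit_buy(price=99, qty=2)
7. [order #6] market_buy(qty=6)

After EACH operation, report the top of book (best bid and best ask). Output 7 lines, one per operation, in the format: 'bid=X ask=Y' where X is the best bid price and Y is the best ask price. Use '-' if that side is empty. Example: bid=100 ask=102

After op 1 [order #1] limit_sell(price=102, qty=4): fills=none; bids=[-] asks=[#1:4@102]
After op 2 cancel(order #1): fills=none; bids=[-] asks=[-]
After op 3 [order #2] limit_sell(price=96, qty=6): fills=none; bids=[-] asks=[#2:6@96]
After op 4 [order #3] limit_sell(price=103, qty=4): fills=none; bids=[-] asks=[#2:6@96 #3:4@103]
After op 5 [order #4] limit_sell(price=100, qty=7): fills=none; bids=[-] asks=[#2:6@96 #4:7@100 #3:4@103]
After op 6 [order #5] limit_buy(price=99, qty=2): fills=#5x#2:2@96; bids=[-] asks=[#2:4@96 #4:7@100 #3:4@103]
After op 7 [order #6] market_buy(qty=6): fills=#6x#2:4@96 #6x#4:2@100; bids=[-] asks=[#4:5@100 #3:4@103]

Answer: bid=- ask=102
bid=- ask=-
bid=- ask=96
bid=- ask=96
bid=- ask=96
bid=- ask=96
bid=- ask=100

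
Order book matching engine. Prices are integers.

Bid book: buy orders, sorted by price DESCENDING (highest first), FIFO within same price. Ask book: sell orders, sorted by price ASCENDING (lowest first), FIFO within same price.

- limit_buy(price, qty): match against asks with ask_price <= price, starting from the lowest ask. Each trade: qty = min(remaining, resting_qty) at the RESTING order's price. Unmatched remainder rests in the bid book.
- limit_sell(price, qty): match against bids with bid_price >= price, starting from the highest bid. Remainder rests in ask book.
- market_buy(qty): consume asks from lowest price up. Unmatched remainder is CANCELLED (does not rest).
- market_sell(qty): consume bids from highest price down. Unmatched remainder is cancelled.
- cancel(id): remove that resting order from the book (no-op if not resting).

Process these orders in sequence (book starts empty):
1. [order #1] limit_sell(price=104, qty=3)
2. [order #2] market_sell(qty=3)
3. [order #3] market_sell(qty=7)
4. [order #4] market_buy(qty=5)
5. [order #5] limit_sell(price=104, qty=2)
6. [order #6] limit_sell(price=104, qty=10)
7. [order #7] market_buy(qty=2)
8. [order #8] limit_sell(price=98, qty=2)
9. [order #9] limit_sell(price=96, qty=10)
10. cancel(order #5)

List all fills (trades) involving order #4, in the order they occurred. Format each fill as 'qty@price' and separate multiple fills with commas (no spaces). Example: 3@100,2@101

After op 1 [order #1] limit_sell(price=104, qty=3): fills=none; bids=[-] asks=[#1:3@104]
After op 2 [order #2] market_sell(qty=3): fills=none; bids=[-] asks=[#1:3@104]
After op 3 [order #3] market_sell(qty=7): fills=none; bids=[-] asks=[#1:3@104]
After op 4 [order #4] market_buy(qty=5): fills=#4x#1:3@104; bids=[-] asks=[-]
After op 5 [order #5] limit_sell(price=104, qty=2): fills=none; bids=[-] asks=[#5:2@104]
After op 6 [order #6] limit_sell(price=104, qty=10): fills=none; bids=[-] asks=[#5:2@104 #6:10@104]
After op 7 [order #7] market_buy(qty=2): fills=#7x#5:2@104; bids=[-] asks=[#6:10@104]
After op 8 [order #8] limit_sell(price=98, qty=2): fills=none; bids=[-] asks=[#8:2@98 #6:10@104]
After op 9 [order #9] limit_sell(price=96, qty=10): fills=none; bids=[-] asks=[#9:10@96 #8:2@98 #6:10@104]
After op 10 cancel(order #5): fills=none; bids=[-] asks=[#9:10@96 #8:2@98 #6:10@104]

Answer: 3@104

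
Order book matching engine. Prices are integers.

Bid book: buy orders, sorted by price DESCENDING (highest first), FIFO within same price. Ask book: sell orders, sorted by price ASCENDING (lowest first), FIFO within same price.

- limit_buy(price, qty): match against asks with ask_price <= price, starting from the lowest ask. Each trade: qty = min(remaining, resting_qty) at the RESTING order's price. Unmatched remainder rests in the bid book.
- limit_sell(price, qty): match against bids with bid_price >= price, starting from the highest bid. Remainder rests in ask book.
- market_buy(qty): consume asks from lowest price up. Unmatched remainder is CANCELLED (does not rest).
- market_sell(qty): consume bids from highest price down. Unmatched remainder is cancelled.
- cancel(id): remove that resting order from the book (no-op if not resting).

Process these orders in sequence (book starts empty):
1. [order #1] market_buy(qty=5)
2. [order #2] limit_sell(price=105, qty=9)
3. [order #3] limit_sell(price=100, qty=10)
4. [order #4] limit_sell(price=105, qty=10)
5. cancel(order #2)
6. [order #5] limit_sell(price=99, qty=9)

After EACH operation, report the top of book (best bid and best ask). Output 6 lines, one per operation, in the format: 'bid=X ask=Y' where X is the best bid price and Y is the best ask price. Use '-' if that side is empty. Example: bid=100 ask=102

Answer: bid=- ask=-
bid=- ask=105
bid=- ask=100
bid=- ask=100
bid=- ask=100
bid=- ask=99

Derivation:
After op 1 [order #1] market_buy(qty=5): fills=none; bids=[-] asks=[-]
After op 2 [order #2] limit_sell(price=105, qty=9): fills=none; bids=[-] asks=[#2:9@105]
After op 3 [order #3] limit_sell(price=100, qty=10): fills=none; bids=[-] asks=[#3:10@100 #2:9@105]
After op 4 [order #4] limit_sell(price=105, qty=10): fills=none; bids=[-] asks=[#3:10@100 #2:9@105 #4:10@105]
After op 5 cancel(order #2): fills=none; bids=[-] asks=[#3:10@100 #4:10@105]
After op 6 [order #5] limit_sell(price=99, qty=9): fills=none; bids=[-] asks=[#5:9@99 #3:10@100 #4:10@105]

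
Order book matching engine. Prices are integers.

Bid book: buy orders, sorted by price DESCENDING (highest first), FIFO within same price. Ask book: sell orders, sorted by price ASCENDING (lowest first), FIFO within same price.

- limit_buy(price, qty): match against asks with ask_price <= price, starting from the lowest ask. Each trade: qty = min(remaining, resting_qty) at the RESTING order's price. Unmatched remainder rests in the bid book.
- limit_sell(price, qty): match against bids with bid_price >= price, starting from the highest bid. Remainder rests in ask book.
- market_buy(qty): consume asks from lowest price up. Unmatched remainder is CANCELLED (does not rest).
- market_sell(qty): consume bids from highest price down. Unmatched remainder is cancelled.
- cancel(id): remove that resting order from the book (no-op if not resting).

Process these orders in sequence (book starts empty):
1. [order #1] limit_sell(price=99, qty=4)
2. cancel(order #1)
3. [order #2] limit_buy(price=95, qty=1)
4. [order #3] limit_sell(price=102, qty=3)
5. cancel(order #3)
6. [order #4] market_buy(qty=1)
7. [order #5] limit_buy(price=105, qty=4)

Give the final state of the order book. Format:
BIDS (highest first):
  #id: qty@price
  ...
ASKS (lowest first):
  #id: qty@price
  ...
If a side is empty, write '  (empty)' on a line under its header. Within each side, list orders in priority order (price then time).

Answer: BIDS (highest first):
  #5: 4@105
  #2: 1@95
ASKS (lowest first):
  (empty)

Derivation:
After op 1 [order #1] limit_sell(price=99, qty=4): fills=none; bids=[-] asks=[#1:4@99]
After op 2 cancel(order #1): fills=none; bids=[-] asks=[-]
After op 3 [order #2] limit_buy(price=95, qty=1): fills=none; bids=[#2:1@95] asks=[-]
After op 4 [order #3] limit_sell(price=102, qty=3): fills=none; bids=[#2:1@95] asks=[#3:3@102]
After op 5 cancel(order #3): fills=none; bids=[#2:1@95] asks=[-]
After op 6 [order #4] market_buy(qty=1): fills=none; bids=[#2:1@95] asks=[-]
After op 7 [order #5] limit_buy(price=105, qty=4): fills=none; bids=[#5:4@105 #2:1@95] asks=[-]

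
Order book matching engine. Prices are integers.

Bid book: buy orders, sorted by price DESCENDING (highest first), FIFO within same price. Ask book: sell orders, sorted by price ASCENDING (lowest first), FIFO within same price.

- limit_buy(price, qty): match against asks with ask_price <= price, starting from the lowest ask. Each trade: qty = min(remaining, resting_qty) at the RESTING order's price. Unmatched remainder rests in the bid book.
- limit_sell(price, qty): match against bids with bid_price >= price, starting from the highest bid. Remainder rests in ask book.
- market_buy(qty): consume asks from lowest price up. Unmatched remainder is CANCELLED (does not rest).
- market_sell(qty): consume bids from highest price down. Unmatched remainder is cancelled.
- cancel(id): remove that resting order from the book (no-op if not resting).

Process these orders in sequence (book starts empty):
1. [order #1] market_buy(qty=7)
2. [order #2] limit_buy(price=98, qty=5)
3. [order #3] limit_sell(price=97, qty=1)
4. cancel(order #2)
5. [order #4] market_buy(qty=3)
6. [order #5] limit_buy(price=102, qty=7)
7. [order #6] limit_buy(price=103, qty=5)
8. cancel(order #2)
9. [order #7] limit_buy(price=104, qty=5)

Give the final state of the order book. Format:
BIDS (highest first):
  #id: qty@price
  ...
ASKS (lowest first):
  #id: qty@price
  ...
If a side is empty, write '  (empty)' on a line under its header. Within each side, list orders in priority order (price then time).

After op 1 [order #1] market_buy(qty=7): fills=none; bids=[-] asks=[-]
After op 2 [order #2] limit_buy(price=98, qty=5): fills=none; bids=[#2:5@98] asks=[-]
After op 3 [order #3] limit_sell(price=97, qty=1): fills=#2x#3:1@98; bids=[#2:4@98] asks=[-]
After op 4 cancel(order #2): fills=none; bids=[-] asks=[-]
After op 5 [order #4] market_buy(qty=3): fills=none; bids=[-] asks=[-]
After op 6 [order #5] limit_buy(price=102, qty=7): fills=none; bids=[#5:7@102] asks=[-]
After op 7 [order #6] limit_buy(price=103, qty=5): fills=none; bids=[#6:5@103 #5:7@102] asks=[-]
After op 8 cancel(order #2): fills=none; bids=[#6:5@103 #5:7@102] asks=[-]
After op 9 [order #7] limit_buy(price=104, qty=5): fills=none; bids=[#7:5@104 #6:5@103 #5:7@102] asks=[-]

Answer: BIDS (highest first):
  #7: 5@104
  #6: 5@103
  #5: 7@102
ASKS (lowest first):
  (empty)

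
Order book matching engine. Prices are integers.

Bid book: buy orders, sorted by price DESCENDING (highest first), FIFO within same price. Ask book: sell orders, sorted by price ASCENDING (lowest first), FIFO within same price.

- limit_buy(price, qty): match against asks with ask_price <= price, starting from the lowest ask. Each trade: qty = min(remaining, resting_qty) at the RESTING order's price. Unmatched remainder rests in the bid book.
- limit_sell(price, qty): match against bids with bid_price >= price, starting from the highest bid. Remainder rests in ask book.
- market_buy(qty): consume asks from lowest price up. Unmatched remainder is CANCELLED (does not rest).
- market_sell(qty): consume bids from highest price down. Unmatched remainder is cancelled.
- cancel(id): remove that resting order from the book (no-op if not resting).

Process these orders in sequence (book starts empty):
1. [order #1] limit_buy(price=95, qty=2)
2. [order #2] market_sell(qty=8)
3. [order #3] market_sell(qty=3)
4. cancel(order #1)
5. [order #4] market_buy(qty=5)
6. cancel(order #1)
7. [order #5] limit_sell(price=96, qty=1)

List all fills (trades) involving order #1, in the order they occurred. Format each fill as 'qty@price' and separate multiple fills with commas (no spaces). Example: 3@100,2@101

After op 1 [order #1] limit_buy(price=95, qty=2): fills=none; bids=[#1:2@95] asks=[-]
After op 2 [order #2] market_sell(qty=8): fills=#1x#2:2@95; bids=[-] asks=[-]
After op 3 [order #3] market_sell(qty=3): fills=none; bids=[-] asks=[-]
After op 4 cancel(order #1): fills=none; bids=[-] asks=[-]
After op 5 [order #4] market_buy(qty=5): fills=none; bids=[-] asks=[-]
After op 6 cancel(order #1): fills=none; bids=[-] asks=[-]
After op 7 [order #5] limit_sell(price=96, qty=1): fills=none; bids=[-] asks=[#5:1@96]

Answer: 2@95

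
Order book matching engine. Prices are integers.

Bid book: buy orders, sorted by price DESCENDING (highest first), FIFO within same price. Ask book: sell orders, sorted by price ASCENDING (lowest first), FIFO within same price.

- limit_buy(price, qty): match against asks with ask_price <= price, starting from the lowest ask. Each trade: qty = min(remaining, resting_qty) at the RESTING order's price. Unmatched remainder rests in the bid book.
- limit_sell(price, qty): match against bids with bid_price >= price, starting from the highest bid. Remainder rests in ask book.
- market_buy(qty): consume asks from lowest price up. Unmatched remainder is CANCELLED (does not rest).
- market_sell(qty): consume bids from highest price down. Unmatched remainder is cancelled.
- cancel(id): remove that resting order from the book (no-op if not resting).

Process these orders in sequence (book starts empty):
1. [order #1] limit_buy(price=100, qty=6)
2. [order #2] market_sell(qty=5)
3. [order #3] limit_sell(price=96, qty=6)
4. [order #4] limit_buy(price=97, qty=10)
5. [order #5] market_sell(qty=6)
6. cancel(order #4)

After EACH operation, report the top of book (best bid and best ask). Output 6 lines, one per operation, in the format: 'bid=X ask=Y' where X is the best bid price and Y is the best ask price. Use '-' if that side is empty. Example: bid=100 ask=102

After op 1 [order #1] limit_buy(price=100, qty=6): fills=none; bids=[#1:6@100] asks=[-]
After op 2 [order #2] market_sell(qty=5): fills=#1x#2:5@100; bids=[#1:1@100] asks=[-]
After op 3 [order #3] limit_sell(price=96, qty=6): fills=#1x#3:1@100; bids=[-] asks=[#3:5@96]
After op 4 [order #4] limit_buy(price=97, qty=10): fills=#4x#3:5@96; bids=[#4:5@97] asks=[-]
After op 5 [order #5] market_sell(qty=6): fills=#4x#5:5@97; bids=[-] asks=[-]
After op 6 cancel(order #4): fills=none; bids=[-] asks=[-]

Answer: bid=100 ask=-
bid=100 ask=-
bid=- ask=96
bid=97 ask=-
bid=- ask=-
bid=- ask=-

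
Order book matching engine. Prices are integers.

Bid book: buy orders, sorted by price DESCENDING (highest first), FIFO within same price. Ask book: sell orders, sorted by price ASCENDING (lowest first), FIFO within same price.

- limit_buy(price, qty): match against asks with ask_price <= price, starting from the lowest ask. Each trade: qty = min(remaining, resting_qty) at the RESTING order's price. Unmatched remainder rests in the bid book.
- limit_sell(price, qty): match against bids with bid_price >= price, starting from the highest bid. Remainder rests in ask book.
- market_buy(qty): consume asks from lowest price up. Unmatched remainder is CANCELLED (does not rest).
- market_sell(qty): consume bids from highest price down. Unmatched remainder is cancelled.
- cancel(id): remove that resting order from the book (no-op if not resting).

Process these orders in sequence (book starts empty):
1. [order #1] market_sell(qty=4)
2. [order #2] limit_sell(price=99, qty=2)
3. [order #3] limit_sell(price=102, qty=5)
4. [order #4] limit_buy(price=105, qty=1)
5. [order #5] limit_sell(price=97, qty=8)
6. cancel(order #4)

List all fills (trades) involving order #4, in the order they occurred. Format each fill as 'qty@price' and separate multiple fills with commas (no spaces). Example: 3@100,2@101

Answer: 1@99

Derivation:
After op 1 [order #1] market_sell(qty=4): fills=none; bids=[-] asks=[-]
After op 2 [order #2] limit_sell(price=99, qty=2): fills=none; bids=[-] asks=[#2:2@99]
After op 3 [order #3] limit_sell(price=102, qty=5): fills=none; bids=[-] asks=[#2:2@99 #3:5@102]
After op 4 [order #4] limit_buy(price=105, qty=1): fills=#4x#2:1@99; bids=[-] asks=[#2:1@99 #3:5@102]
After op 5 [order #5] limit_sell(price=97, qty=8): fills=none; bids=[-] asks=[#5:8@97 #2:1@99 #3:5@102]
After op 6 cancel(order #4): fills=none; bids=[-] asks=[#5:8@97 #2:1@99 #3:5@102]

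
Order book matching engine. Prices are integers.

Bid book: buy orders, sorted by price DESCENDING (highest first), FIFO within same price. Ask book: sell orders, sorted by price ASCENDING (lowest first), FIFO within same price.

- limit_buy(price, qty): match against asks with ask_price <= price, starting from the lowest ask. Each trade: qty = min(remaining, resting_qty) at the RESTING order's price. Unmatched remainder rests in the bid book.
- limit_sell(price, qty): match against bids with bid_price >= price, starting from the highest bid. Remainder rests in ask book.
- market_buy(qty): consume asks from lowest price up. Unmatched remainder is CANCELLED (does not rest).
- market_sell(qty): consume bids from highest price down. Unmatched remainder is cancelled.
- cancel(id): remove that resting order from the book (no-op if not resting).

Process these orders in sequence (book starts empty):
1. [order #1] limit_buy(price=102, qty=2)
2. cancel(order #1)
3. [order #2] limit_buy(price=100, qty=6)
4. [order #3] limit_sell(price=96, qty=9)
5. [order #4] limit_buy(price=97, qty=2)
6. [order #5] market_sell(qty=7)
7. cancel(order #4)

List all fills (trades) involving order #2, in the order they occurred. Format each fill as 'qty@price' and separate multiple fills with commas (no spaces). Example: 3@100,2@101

After op 1 [order #1] limit_buy(price=102, qty=2): fills=none; bids=[#1:2@102] asks=[-]
After op 2 cancel(order #1): fills=none; bids=[-] asks=[-]
After op 3 [order #2] limit_buy(price=100, qty=6): fills=none; bids=[#2:6@100] asks=[-]
After op 4 [order #3] limit_sell(price=96, qty=9): fills=#2x#3:6@100; bids=[-] asks=[#3:3@96]
After op 5 [order #4] limit_buy(price=97, qty=2): fills=#4x#3:2@96; bids=[-] asks=[#3:1@96]
After op 6 [order #5] market_sell(qty=7): fills=none; bids=[-] asks=[#3:1@96]
After op 7 cancel(order #4): fills=none; bids=[-] asks=[#3:1@96]

Answer: 6@100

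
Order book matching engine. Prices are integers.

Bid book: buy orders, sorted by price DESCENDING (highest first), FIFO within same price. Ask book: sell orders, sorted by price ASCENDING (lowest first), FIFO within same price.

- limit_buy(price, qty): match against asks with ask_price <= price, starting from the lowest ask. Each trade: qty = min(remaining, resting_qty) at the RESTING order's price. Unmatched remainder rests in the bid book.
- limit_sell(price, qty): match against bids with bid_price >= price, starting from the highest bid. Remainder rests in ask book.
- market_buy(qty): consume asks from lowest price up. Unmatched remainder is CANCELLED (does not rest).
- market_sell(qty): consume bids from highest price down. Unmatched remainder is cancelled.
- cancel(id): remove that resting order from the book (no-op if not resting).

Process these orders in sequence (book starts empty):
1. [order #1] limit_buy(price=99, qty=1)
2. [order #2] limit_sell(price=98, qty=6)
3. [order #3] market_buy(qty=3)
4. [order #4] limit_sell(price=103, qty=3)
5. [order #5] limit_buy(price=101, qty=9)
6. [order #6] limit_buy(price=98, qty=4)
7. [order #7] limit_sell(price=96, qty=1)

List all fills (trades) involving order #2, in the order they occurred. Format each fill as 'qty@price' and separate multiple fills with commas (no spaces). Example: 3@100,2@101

Answer: 1@99,3@98,2@98

Derivation:
After op 1 [order #1] limit_buy(price=99, qty=1): fills=none; bids=[#1:1@99] asks=[-]
After op 2 [order #2] limit_sell(price=98, qty=6): fills=#1x#2:1@99; bids=[-] asks=[#2:5@98]
After op 3 [order #3] market_buy(qty=3): fills=#3x#2:3@98; bids=[-] asks=[#2:2@98]
After op 4 [order #4] limit_sell(price=103, qty=3): fills=none; bids=[-] asks=[#2:2@98 #4:3@103]
After op 5 [order #5] limit_buy(price=101, qty=9): fills=#5x#2:2@98; bids=[#5:7@101] asks=[#4:3@103]
After op 6 [order #6] limit_buy(price=98, qty=4): fills=none; bids=[#5:7@101 #6:4@98] asks=[#4:3@103]
After op 7 [order #7] limit_sell(price=96, qty=1): fills=#5x#7:1@101; bids=[#5:6@101 #6:4@98] asks=[#4:3@103]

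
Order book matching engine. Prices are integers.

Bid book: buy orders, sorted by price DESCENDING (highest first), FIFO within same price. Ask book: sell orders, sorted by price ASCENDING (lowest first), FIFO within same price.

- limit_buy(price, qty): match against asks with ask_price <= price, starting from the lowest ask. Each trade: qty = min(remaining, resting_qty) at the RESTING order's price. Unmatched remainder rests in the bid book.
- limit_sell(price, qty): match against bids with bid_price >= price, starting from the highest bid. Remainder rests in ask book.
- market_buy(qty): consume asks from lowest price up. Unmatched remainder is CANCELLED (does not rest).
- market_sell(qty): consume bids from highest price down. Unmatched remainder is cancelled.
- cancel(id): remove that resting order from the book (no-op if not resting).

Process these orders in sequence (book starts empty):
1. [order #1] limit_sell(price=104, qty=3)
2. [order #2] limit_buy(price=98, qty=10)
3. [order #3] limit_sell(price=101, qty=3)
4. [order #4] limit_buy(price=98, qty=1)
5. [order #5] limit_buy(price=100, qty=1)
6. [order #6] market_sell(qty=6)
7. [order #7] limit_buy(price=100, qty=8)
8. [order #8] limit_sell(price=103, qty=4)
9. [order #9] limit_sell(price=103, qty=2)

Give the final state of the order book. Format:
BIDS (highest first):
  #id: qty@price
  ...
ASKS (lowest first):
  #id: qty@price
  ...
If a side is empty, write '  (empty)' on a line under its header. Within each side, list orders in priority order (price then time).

After op 1 [order #1] limit_sell(price=104, qty=3): fills=none; bids=[-] asks=[#1:3@104]
After op 2 [order #2] limit_buy(price=98, qty=10): fills=none; bids=[#2:10@98] asks=[#1:3@104]
After op 3 [order #3] limit_sell(price=101, qty=3): fills=none; bids=[#2:10@98] asks=[#3:3@101 #1:3@104]
After op 4 [order #4] limit_buy(price=98, qty=1): fills=none; bids=[#2:10@98 #4:1@98] asks=[#3:3@101 #1:3@104]
After op 5 [order #5] limit_buy(price=100, qty=1): fills=none; bids=[#5:1@100 #2:10@98 #4:1@98] asks=[#3:3@101 #1:3@104]
After op 6 [order #6] market_sell(qty=6): fills=#5x#6:1@100 #2x#6:5@98; bids=[#2:5@98 #4:1@98] asks=[#3:3@101 #1:3@104]
After op 7 [order #7] limit_buy(price=100, qty=8): fills=none; bids=[#7:8@100 #2:5@98 #4:1@98] asks=[#3:3@101 #1:3@104]
After op 8 [order #8] limit_sell(price=103, qty=4): fills=none; bids=[#7:8@100 #2:5@98 #4:1@98] asks=[#3:3@101 #8:4@103 #1:3@104]
After op 9 [order #9] limit_sell(price=103, qty=2): fills=none; bids=[#7:8@100 #2:5@98 #4:1@98] asks=[#3:3@101 #8:4@103 #9:2@103 #1:3@104]

Answer: BIDS (highest first):
  #7: 8@100
  #2: 5@98
  #4: 1@98
ASKS (lowest first):
  #3: 3@101
  #8: 4@103
  #9: 2@103
  #1: 3@104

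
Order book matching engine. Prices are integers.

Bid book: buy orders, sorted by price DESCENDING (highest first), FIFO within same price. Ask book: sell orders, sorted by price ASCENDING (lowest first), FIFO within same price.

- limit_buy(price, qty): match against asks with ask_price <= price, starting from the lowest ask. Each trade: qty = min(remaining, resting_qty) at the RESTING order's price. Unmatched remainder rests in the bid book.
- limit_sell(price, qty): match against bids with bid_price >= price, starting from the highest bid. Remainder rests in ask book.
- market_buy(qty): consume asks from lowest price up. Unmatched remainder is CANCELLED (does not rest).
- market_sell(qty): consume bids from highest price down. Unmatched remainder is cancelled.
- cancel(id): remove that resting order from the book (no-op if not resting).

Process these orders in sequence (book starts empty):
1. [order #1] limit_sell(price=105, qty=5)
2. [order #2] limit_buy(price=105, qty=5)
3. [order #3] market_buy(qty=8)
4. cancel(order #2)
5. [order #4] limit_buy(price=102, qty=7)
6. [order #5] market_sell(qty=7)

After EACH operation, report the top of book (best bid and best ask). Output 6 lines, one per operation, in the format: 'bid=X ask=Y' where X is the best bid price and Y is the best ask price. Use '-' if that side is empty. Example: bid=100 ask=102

Answer: bid=- ask=105
bid=- ask=-
bid=- ask=-
bid=- ask=-
bid=102 ask=-
bid=- ask=-

Derivation:
After op 1 [order #1] limit_sell(price=105, qty=5): fills=none; bids=[-] asks=[#1:5@105]
After op 2 [order #2] limit_buy(price=105, qty=5): fills=#2x#1:5@105; bids=[-] asks=[-]
After op 3 [order #3] market_buy(qty=8): fills=none; bids=[-] asks=[-]
After op 4 cancel(order #2): fills=none; bids=[-] asks=[-]
After op 5 [order #4] limit_buy(price=102, qty=7): fills=none; bids=[#4:7@102] asks=[-]
After op 6 [order #5] market_sell(qty=7): fills=#4x#5:7@102; bids=[-] asks=[-]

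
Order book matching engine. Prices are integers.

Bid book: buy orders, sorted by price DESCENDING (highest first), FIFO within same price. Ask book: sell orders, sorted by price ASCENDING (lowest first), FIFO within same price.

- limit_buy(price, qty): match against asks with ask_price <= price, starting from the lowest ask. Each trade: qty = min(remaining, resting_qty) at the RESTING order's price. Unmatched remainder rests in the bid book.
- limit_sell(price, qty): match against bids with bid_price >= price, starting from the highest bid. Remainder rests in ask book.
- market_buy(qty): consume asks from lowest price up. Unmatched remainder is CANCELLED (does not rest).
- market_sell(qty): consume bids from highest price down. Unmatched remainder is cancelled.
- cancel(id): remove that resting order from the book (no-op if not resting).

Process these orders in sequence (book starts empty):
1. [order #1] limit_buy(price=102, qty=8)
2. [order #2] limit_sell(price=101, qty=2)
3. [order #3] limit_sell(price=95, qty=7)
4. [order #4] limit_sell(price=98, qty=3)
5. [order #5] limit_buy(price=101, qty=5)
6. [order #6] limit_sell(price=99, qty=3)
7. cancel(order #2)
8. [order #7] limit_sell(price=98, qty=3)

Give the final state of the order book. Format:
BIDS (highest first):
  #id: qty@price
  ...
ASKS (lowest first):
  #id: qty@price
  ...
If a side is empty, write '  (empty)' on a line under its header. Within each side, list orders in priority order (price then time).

Answer: BIDS (highest first):
  (empty)
ASKS (lowest first):
  #7: 3@98
  #6: 2@99

Derivation:
After op 1 [order #1] limit_buy(price=102, qty=8): fills=none; bids=[#1:8@102] asks=[-]
After op 2 [order #2] limit_sell(price=101, qty=2): fills=#1x#2:2@102; bids=[#1:6@102] asks=[-]
After op 3 [order #3] limit_sell(price=95, qty=7): fills=#1x#3:6@102; bids=[-] asks=[#3:1@95]
After op 4 [order #4] limit_sell(price=98, qty=3): fills=none; bids=[-] asks=[#3:1@95 #4:3@98]
After op 5 [order #5] limit_buy(price=101, qty=5): fills=#5x#3:1@95 #5x#4:3@98; bids=[#5:1@101] asks=[-]
After op 6 [order #6] limit_sell(price=99, qty=3): fills=#5x#6:1@101; bids=[-] asks=[#6:2@99]
After op 7 cancel(order #2): fills=none; bids=[-] asks=[#6:2@99]
After op 8 [order #7] limit_sell(price=98, qty=3): fills=none; bids=[-] asks=[#7:3@98 #6:2@99]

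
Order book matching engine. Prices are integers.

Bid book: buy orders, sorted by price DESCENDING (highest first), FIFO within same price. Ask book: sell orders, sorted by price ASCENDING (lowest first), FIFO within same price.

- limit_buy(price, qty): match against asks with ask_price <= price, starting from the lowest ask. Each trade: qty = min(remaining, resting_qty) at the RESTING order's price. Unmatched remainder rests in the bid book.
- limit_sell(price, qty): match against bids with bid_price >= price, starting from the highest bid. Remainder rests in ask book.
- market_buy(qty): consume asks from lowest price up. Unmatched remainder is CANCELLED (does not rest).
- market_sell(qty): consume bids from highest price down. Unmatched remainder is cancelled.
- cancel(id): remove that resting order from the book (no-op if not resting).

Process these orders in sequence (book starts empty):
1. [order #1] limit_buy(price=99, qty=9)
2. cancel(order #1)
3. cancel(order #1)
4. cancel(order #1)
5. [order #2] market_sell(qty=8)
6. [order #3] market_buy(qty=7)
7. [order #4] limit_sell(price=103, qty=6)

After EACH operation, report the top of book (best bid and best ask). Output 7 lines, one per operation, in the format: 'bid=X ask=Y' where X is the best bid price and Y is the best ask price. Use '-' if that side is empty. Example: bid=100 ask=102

After op 1 [order #1] limit_buy(price=99, qty=9): fills=none; bids=[#1:9@99] asks=[-]
After op 2 cancel(order #1): fills=none; bids=[-] asks=[-]
After op 3 cancel(order #1): fills=none; bids=[-] asks=[-]
After op 4 cancel(order #1): fills=none; bids=[-] asks=[-]
After op 5 [order #2] market_sell(qty=8): fills=none; bids=[-] asks=[-]
After op 6 [order #3] market_buy(qty=7): fills=none; bids=[-] asks=[-]
After op 7 [order #4] limit_sell(price=103, qty=6): fills=none; bids=[-] asks=[#4:6@103]

Answer: bid=99 ask=-
bid=- ask=-
bid=- ask=-
bid=- ask=-
bid=- ask=-
bid=- ask=-
bid=- ask=103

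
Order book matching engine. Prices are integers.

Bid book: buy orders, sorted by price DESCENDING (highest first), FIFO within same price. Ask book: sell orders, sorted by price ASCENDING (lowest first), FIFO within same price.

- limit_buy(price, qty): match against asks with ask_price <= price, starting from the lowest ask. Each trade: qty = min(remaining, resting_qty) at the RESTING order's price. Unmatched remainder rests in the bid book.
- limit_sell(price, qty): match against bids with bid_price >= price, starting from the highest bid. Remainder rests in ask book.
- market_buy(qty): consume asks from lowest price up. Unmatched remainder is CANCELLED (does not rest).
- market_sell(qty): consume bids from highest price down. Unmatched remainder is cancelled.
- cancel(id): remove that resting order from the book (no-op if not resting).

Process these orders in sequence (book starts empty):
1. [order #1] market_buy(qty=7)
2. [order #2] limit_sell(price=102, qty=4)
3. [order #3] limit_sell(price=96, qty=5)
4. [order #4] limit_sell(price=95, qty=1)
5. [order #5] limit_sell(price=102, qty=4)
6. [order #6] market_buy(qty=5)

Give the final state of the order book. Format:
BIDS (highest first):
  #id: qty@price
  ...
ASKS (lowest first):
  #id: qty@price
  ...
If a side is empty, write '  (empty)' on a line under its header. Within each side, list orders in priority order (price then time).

After op 1 [order #1] market_buy(qty=7): fills=none; bids=[-] asks=[-]
After op 2 [order #2] limit_sell(price=102, qty=4): fills=none; bids=[-] asks=[#2:4@102]
After op 3 [order #3] limit_sell(price=96, qty=5): fills=none; bids=[-] asks=[#3:5@96 #2:4@102]
After op 4 [order #4] limit_sell(price=95, qty=1): fills=none; bids=[-] asks=[#4:1@95 #3:5@96 #2:4@102]
After op 5 [order #5] limit_sell(price=102, qty=4): fills=none; bids=[-] asks=[#4:1@95 #3:5@96 #2:4@102 #5:4@102]
After op 6 [order #6] market_buy(qty=5): fills=#6x#4:1@95 #6x#3:4@96; bids=[-] asks=[#3:1@96 #2:4@102 #5:4@102]

Answer: BIDS (highest first):
  (empty)
ASKS (lowest first):
  #3: 1@96
  #2: 4@102
  #5: 4@102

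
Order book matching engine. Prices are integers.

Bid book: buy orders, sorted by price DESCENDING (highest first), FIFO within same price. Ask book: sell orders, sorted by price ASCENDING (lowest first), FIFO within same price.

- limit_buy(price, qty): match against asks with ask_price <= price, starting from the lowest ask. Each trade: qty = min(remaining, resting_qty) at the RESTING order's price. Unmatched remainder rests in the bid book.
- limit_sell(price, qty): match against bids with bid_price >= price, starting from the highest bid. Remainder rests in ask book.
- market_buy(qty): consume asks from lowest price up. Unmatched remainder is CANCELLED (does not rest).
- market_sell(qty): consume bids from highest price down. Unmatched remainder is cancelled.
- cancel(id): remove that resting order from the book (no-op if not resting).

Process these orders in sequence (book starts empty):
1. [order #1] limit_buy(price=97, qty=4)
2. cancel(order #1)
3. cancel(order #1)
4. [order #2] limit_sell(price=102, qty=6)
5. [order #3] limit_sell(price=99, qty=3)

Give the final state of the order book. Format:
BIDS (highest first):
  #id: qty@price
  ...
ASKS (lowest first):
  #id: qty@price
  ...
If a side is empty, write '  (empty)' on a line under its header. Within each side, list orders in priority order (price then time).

After op 1 [order #1] limit_buy(price=97, qty=4): fills=none; bids=[#1:4@97] asks=[-]
After op 2 cancel(order #1): fills=none; bids=[-] asks=[-]
After op 3 cancel(order #1): fills=none; bids=[-] asks=[-]
After op 4 [order #2] limit_sell(price=102, qty=6): fills=none; bids=[-] asks=[#2:6@102]
After op 5 [order #3] limit_sell(price=99, qty=3): fills=none; bids=[-] asks=[#3:3@99 #2:6@102]

Answer: BIDS (highest first):
  (empty)
ASKS (lowest first):
  #3: 3@99
  #2: 6@102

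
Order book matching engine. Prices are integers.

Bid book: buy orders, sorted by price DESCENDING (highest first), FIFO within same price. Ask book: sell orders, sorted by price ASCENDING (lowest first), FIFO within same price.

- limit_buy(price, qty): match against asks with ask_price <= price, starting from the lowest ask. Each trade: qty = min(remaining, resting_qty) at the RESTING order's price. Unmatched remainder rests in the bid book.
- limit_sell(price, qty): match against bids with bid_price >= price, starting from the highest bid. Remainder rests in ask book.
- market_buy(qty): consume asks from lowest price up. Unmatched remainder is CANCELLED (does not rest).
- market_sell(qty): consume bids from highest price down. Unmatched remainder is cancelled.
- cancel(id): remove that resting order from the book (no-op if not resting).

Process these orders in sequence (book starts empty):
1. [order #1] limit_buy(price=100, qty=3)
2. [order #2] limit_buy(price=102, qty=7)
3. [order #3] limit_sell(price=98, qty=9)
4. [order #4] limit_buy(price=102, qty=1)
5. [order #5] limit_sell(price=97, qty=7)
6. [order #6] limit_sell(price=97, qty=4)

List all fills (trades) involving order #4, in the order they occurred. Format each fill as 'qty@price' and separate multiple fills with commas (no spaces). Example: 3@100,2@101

Answer: 1@102

Derivation:
After op 1 [order #1] limit_buy(price=100, qty=3): fills=none; bids=[#1:3@100] asks=[-]
After op 2 [order #2] limit_buy(price=102, qty=7): fills=none; bids=[#2:7@102 #1:3@100] asks=[-]
After op 3 [order #3] limit_sell(price=98, qty=9): fills=#2x#3:7@102 #1x#3:2@100; bids=[#1:1@100] asks=[-]
After op 4 [order #4] limit_buy(price=102, qty=1): fills=none; bids=[#4:1@102 #1:1@100] asks=[-]
After op 5 [order #5] limit_sell(price=97, qty=7): fills=#4x#5:1@102 #1x#5:1@100; bids=[-] asks=[#5:5@97]
After op 6 [order #6] limit_sell(price=97, qty=4): fills=none; bids=[-] asks=[#5:5@97 #6:4@97]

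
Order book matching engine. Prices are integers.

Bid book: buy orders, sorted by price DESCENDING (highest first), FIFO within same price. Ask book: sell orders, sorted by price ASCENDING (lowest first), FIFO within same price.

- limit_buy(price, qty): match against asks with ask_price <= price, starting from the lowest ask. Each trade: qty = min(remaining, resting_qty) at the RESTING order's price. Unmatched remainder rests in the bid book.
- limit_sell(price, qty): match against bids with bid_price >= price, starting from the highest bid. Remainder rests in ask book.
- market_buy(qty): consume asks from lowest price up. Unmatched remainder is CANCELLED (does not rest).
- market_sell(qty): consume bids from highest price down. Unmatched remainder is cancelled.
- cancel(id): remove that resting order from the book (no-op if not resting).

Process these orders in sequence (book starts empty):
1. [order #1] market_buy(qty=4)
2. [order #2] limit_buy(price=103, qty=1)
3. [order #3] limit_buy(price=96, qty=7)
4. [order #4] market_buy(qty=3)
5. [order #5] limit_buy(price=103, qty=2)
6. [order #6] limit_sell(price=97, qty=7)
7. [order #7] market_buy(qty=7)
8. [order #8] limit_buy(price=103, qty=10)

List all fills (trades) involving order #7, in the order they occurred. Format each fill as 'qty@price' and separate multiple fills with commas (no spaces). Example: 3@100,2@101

Answer: 4@97

Derivation:
After op 1 [order #1] market_buy(qty=4): fills=none; bids=[-] asks=[-]
After op 2 [order #2] limit_buy(price=103, qty=1): fills=none; bids=[#2:1@103] asks=[-]
After op 3 [order #3] limit_buy(price=96, qty=7): fills=none; bids=[#2:1@103 #3:7@96] asks=[-]
After op 4 [order #4] market_buy(qty=3): fills=none; bids=[#2:1@103 #3:7@96] asks=[-]
After op 5 [order #5] limit_buy(price=103, qty=2): fills=none; bids=[#2:1@103 #5:2@103 #3:7@96] asks=[-]
After op 6 [order #6] limit_sell(price=97, qty=7): fills=#2x#6:1@103 #5x#6:2@103; bids=[#3:7@96] asks=[#6:4@97]
After op 7 [order #7] market_buy(qty=7): fills=#7x#6:4@97; bids=[#3:7@96] asks=[-]
After op 8 [order #8] limit_buy(price=103, qty=10): fills=none; bids=[#8:10@103 #3:7@96] asks=[-]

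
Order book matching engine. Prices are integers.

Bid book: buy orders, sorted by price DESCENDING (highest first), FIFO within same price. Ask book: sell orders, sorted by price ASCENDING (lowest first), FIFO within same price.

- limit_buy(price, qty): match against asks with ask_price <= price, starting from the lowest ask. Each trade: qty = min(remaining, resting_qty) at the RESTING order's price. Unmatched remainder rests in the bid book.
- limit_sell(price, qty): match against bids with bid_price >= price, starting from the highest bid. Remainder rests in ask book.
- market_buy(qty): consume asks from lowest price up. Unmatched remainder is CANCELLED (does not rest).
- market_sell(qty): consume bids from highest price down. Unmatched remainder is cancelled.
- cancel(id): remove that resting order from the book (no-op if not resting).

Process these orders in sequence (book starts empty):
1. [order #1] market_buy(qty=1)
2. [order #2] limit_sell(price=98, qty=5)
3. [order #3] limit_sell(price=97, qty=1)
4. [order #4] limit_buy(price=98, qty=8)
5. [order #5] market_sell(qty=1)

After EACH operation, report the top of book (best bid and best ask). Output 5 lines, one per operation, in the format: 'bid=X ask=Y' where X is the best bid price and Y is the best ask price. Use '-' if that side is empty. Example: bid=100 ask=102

After op 1 [order #1] market_buy(qty=1): fills=none; bids=[-] asks=[-]
After op 2 [order #2] limit_sell(price=98, qty=5): fills=none; bids=[-] asks=[#2:5@98]
After op 3 [order #3] limit_sell(price=97, qty=1): fills=none; bids=[-] asks=[#3:1@97 #2:5@98]
After op 4 [order #4] limit_buy(price=98, qty=8): fills=#4x#3:1@97 #4x#2:5@98; bids=[#4:2@98] asks=[-]
After op 5 [order #5] market_sell(qty=1): fills=#4x#5:1@98; bids=[#4:1@98] asks=[-]

Answer: bid=- ask=-
bid=- ask=98
bid=- ask=97
bid=98 ask=-
bid=98 ask=-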